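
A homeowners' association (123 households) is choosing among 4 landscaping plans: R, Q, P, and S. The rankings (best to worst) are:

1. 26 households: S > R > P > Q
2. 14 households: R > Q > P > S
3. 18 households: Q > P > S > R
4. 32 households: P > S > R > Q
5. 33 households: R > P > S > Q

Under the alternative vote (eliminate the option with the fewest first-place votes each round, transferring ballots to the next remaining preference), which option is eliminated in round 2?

S

Round 1: R 47, Q 18, P 32, S 26. Eliminate Q.
Round 2: R 47, P 50, S 26. Eliminate S.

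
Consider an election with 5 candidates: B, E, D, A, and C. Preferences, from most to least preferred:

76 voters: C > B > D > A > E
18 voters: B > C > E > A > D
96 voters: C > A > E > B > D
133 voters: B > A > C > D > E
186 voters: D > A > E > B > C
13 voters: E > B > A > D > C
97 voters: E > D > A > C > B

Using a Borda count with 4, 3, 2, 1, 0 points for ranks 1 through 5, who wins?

A

B: 76·3 + 18·4 + 96·1 + 133·4 + 186·1 + 13·3 + 97·0 = 1153
E: 76·0 + 18·2 + 96·2 + 133·0 + 186·2 + 13·4 + 97·4 = 1040
D: 76·2 + 18·0 + 96·0 + 133·1 + 186·4 + 13·1 + 97·3 = 1333
A: 76·1 + 18·1 + 96·3 + 133·3 + 186·3 + 13·2 + 97·2 = 1559
C: 76·4 + 18·3 + 96·4 + 133·2 + 186·0 + 13·0 + 97·1 = 1105
A has the highest Borda score (1559).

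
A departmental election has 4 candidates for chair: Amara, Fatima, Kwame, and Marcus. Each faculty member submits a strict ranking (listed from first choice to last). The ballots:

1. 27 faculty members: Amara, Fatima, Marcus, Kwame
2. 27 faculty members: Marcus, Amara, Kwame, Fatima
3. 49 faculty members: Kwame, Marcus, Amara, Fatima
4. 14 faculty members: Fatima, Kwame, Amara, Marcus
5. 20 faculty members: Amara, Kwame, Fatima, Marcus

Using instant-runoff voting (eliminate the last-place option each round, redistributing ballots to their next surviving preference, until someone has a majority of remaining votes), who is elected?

Round 1: Amara 47, Fatima 14, Kwame 49, Marcus 27. Eliminate Fatima.
Round 2: Amara 47, Kwame 63, Marcus 27. Eliminate Marcus.
Round 3: Amara 74, Kwame 63. Amara has a majority.

Amara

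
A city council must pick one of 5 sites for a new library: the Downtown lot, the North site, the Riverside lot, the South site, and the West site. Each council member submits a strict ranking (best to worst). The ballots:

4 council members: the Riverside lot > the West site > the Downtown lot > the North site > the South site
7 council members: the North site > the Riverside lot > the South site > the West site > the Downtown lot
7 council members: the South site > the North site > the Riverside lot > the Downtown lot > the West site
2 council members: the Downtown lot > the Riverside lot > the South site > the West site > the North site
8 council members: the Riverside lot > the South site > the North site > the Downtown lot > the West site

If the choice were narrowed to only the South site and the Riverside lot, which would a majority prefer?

the Riverside lot

Voters preferring the South site to the Riverside lot: 7; preferring the Riverside lot to the South site: 21.
the Riverside lot wins the head-to-head.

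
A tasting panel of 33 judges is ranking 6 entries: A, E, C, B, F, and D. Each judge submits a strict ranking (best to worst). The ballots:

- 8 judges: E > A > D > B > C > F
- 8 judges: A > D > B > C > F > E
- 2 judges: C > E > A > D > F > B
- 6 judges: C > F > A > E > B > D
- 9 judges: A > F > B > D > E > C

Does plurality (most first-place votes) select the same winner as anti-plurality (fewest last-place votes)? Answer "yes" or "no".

Plurality — first-place votes: A 17, E 8, C 8, B 0, F 0, D 0. Winner: A.
Anti-plurality — last-place votes: A 0, E 8, C 9, B 2, F 8, D 6. Winner: A.
The two methods agree.

yes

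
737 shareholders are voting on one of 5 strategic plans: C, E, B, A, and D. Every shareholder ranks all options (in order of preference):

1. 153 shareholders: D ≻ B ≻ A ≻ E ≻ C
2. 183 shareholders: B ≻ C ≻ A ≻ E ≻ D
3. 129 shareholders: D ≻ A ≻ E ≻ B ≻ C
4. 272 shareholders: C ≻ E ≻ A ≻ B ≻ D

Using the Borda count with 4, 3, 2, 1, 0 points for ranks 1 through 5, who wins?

C

C: 153·0 + 183·3 + 129·0 + 272·4 = 1637
E: 153·1 + 183·1 + 129·2 + 272·3 = 1410
B: 153·3 + 183·4 + 129·1 + 272·1 = 1592
A: 153·2 + 183·2 + 129·3 + 272·2 = 1603
D: 153·4 + 183·0 + 129·4 + 272·0 = 1128
C has the highest Borda score (1637).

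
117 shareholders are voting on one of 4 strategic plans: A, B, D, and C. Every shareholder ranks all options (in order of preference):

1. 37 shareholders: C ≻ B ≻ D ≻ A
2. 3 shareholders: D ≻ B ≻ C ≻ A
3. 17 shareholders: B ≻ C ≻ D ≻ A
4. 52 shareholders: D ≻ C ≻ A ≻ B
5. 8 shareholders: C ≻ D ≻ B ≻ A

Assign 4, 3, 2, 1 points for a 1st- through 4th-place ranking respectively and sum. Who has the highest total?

C

A: 37·1 + 3·1 + 17·1 + 52·2 + 8·1 = 169
B: 37·3 + 3·3 + 17·4 + 52·1 + 8·2 = 256
D: 37·2 + 3·4 + 17·2 + 52·4 + 8·3 = 352
C: 37·4 + 3·2 + 17·3 + 52·3 + 8·4 = 393
C has the highest Borda score (393).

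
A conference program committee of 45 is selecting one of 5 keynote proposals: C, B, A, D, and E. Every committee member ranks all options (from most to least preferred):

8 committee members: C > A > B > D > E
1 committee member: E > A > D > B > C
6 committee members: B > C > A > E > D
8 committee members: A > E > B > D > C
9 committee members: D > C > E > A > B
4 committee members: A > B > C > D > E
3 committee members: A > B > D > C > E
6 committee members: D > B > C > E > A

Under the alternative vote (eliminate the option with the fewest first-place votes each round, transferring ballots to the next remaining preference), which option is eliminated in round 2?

Round 1: C 8, B 6, A 15, D 15, E 1. Eliminate E.
Round 2: C 8, B 6, A 16, D 15. Eliminate B.

B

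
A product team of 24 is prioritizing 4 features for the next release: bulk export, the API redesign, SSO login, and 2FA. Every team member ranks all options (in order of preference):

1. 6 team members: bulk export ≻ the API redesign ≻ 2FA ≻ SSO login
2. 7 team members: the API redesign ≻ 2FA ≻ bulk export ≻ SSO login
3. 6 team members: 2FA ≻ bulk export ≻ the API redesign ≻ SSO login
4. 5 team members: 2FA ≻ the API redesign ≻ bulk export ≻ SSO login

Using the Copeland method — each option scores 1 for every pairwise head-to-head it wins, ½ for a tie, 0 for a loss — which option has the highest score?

the API redesign

bulk export: beats SSO login; ties the API redesign; loses to 2FA → score 1.5.
the API redesign: beats SSO login and 2FA; ties bulk export → score 2.5.
SSO login: loses to bulk export, the API redesign, and 2FA → score 0.
2FA: beats bulk export and SSO login; loses to the API redesign → score 2.
the API redesign has the best pairwise record.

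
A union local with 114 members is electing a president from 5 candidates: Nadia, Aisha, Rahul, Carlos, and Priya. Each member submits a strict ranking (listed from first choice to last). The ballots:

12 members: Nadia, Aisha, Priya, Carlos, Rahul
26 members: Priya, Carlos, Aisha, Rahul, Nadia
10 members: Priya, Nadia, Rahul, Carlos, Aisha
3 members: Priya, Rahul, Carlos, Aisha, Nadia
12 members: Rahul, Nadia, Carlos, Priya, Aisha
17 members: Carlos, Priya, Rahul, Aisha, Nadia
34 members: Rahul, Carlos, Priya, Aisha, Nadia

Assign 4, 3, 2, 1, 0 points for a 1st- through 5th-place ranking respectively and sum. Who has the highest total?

Priya

Nadia: 12·4 + 26·0 + 10·3 + 3·0 + 12·3 + 17·0 + 34·0 = 114
Aisha: 12·3 + 26·2 + 10·0 + 3·1 + 12·0 + 17·1 + 34·1 = 142
Rahul: 12·0 + 26·1 + 10·2 + 3·3 + 12·4 + 17·2 + 34·4 = 273
Carlos: 12·1 + 26·3 + 10·1 + 3·2 + 12·2 + 17·4 + 34·3 = 300
Priya: 12·2 + 26·4 + 10·4 + 3·4 + 12·1 + 17·3 + 34·2 = 311
Priya has the highest Borda score (311).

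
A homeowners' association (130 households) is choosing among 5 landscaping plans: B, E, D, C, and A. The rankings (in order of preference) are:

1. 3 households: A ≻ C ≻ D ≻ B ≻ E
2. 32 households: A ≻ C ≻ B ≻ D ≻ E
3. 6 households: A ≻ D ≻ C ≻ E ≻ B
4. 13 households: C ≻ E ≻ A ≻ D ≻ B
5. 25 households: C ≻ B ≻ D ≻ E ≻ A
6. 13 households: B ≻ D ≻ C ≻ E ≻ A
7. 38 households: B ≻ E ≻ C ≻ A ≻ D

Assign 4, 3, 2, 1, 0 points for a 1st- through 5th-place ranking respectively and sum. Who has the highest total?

C

B: 3·1 + 32·2 + 6·0 + 13·0 + 25·3 + 13·4 + 38·4 = 346
E: 3·0 + 32·0 + 6·1 + 13·3 + 25·1 + 13·1 + 38·3 = 197
D: 3·2 + 32·1 + 6·3 + 13·1 + 25·2 + 13·3 + 38·0 = 158
C: 3·3 + 32·3 + 6·2 + 13·4 + 25·4 + 13·2 + 38·2 = 371
A: 3·4 + 32·4 + 6·4 + 13·2 + 25·0 + 13·0 + 38·1 = 228
C has the highest Borda score (371).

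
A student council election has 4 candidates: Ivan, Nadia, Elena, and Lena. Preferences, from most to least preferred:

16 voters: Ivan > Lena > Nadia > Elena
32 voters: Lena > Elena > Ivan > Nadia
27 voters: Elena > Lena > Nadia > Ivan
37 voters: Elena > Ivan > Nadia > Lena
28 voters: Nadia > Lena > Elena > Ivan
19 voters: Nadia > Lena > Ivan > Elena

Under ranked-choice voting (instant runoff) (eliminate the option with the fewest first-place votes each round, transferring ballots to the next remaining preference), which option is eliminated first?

Round 1: Ivan 16, Nadia 47, Elena 64, Lena 32. Eliminate Ivan.

Ivan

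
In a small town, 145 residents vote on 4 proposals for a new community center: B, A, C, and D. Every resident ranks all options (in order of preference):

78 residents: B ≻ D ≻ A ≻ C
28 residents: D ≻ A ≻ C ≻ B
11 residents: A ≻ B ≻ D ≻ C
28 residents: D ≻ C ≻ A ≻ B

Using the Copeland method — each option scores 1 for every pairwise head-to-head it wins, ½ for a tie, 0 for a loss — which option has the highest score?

B

B: beats A, C, and D → score 3.
A: beats C; loses to B and D → score 1.
C: loses to B, A, and D → score 0.
D: beats A and C; loses to B → score 2.
B has the best pairwise record.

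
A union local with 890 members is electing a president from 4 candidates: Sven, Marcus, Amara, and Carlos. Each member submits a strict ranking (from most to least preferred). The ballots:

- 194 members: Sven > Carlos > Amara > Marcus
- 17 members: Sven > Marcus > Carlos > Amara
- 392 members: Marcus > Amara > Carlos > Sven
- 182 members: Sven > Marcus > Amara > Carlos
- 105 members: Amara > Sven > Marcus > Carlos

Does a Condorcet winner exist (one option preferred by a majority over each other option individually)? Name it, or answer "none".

Checking pairwise contests:
Amara beats Sven 497–393.
Sven beats Marcus 498–392.
Marcus beats Amara 591–299.
Sven beats Carlos 498–392.
Every option loses at least one head-to-head, so there is no Condorcet winner.

none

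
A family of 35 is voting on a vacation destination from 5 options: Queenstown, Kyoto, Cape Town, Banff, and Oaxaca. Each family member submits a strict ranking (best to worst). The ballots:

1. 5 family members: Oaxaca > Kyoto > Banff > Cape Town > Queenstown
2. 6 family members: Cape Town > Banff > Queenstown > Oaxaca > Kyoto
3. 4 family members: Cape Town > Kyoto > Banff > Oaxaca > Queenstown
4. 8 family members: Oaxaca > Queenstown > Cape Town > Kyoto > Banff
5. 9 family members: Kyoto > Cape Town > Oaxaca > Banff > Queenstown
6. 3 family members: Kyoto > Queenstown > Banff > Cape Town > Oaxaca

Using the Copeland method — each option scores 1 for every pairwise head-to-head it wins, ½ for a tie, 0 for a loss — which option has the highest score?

Cape Town

Queenstown: loses to Kyoto, Cape Town, Banff, and Oaxaca → score 0.
Kyoto: beats Queenstown and Banff; loses to Cape Town and Oaxaca → score 2.
Cape Town: beats Queenstown, Kyoto, Banff, and Oaxaca → score 4.
Banff: beats Queenstown; loses to Kyoto, Cape Town, and Oaxaca → score 1.
Oaxaca: beats Queenstown, Kyoto, and Banff; loses to Cape Town → score 3.
Cape Town has the best pairwise record.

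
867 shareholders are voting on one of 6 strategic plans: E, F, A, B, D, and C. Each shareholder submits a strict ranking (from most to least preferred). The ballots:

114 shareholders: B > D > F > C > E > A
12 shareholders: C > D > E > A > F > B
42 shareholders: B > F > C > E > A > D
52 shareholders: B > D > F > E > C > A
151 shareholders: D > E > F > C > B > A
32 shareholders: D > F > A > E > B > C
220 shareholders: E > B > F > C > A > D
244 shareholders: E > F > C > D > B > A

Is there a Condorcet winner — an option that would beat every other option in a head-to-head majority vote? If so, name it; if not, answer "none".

E

E vs F: 627–240 for E.
E vs A: 835–32 for E.
E vs B: 659–208 for E.
E vs D: 506–361 for E.
E vs C: 699–168 for E.
E beats every other option head-to-head.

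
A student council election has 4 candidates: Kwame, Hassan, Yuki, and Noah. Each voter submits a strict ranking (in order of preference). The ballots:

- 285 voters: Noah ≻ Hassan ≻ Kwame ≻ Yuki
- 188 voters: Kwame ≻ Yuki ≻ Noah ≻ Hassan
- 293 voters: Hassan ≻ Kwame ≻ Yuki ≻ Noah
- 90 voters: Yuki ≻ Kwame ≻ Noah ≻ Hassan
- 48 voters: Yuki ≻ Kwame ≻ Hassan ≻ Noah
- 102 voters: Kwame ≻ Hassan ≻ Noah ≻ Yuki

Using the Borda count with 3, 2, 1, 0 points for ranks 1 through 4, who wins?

Kwame: 285·1 + 188·3 + 293·2 + 90·2 + 48·2 + 102·3 = 2017
Hassan: 285·2 + 188·0 + 293·3 + 90·0 + 48·1 + 102·2 = 1701
Yuki: 285·0 + 188·2 + 293·1 + 90·3 + 48·3 + 102·0 = 1083
Noah: 285·3 + 188·1 + 293·0 + 90·1 + 48·0 + 102·1 = 1235
Kwame has the highest Borda score (2017).

Kwame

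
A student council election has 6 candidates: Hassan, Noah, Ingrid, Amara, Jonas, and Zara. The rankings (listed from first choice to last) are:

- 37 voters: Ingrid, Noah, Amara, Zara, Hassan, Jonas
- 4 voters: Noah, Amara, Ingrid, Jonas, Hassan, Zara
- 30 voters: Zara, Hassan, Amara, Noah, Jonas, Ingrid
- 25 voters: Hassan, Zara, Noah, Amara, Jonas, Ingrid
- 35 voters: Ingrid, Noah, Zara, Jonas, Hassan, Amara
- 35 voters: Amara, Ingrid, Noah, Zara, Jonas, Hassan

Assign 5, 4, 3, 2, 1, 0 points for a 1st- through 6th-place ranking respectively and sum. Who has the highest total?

Hassan: 37·1 + 4·1 + 30·4 + 25·5 + 35·1 + 35·0 = 321
Noah: 37·4 + 4·5 + 30·2 + 25·3 + 35·4 + 35·3 = 548
Ingrid: 37·5 + 4·3 + 30·0 + 25·0 + 35·5 + 35·4 = 512
Amara: 37·3 + 4·4 + 30·3 + 25·2 + 35·0 + 35·5 = 442
Jonas: 37·0 + 4·2 + 30·1 + 25·1 + 35·2 + 35·1 = 168
Zara: 37·2 + 4·0 + 30·5 + 25·4 + 35·3 + 35·2 = 499
Noah has the highest Borda score (548).

Noah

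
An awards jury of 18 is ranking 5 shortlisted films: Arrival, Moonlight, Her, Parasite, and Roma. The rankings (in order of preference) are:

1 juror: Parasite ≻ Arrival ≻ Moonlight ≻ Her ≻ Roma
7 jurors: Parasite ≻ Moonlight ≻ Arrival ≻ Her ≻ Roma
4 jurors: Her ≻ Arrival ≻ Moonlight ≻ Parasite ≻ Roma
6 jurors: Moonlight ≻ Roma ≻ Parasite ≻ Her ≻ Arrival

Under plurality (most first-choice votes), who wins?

First-place votes: Arrival 0, Moonlight 6, Her 4, Parasite 8, Roma 0.
Parasite has the most first-place votes.

Parasite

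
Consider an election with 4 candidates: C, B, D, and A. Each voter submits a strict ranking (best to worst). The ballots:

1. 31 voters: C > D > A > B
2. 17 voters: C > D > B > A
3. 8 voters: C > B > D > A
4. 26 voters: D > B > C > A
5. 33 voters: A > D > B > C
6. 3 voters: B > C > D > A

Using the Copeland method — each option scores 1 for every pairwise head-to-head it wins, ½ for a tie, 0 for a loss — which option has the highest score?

C: beats A; ties D; loses to B → score 1.5.
B: beats C; loses to D and A → score 1.
D: beats B and A; ties C → score 2.5.
A: beats B; loses to C and D → score 1.
D has the best pairwise record.

D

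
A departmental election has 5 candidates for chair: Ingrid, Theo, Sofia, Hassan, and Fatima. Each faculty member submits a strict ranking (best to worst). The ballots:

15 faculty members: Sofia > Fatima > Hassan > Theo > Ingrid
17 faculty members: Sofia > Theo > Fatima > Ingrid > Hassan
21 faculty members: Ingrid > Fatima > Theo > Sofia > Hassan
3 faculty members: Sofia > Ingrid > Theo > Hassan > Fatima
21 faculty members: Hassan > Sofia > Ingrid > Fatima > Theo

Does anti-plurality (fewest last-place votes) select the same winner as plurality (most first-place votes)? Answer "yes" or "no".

Anti-plurality — last-place votes: Ingrid 15, Theo 21, Sofia 0, Hassan 38, Fatima 3. Winner: Sofia.
Plurality — first-place votes: Ingrid 21, Theo 0, Sofia 35, Hassan 21, Fatima 0. Winner: Sofia.
The two methods agree.

yes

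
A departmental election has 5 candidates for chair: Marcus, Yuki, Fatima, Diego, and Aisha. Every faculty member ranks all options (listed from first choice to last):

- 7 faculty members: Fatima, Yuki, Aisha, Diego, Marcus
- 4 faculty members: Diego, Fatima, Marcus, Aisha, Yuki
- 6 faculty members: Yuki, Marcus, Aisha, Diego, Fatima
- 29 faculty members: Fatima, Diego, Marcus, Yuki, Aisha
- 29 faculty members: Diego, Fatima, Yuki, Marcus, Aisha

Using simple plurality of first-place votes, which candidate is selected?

Fatima

First-place votes: Marcus 0, Yuki 6, Fatima 36, Diego 33, Aisha 0.
Fatima has the most first-place votes.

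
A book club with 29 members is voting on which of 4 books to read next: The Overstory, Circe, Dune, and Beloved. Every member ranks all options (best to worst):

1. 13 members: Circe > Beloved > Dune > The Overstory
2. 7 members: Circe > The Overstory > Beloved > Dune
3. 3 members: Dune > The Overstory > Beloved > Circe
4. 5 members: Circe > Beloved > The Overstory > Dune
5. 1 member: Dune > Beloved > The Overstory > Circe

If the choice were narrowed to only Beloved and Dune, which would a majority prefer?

Beloved

Voters preferring Beloved to Dune: 25; preferring Dune to Beloved: 4.
Beloved wins the head-to-head.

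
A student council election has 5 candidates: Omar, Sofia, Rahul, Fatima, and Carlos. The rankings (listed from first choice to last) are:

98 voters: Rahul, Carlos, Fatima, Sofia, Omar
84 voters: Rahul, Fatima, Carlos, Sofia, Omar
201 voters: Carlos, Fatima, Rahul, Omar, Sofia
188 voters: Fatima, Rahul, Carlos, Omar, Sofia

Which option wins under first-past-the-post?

Carlos

First-place votes: Omar 0, Sofia 0, Rahul 182, Fatima 188, Carlos 201.
Carlos has the most first-place votes.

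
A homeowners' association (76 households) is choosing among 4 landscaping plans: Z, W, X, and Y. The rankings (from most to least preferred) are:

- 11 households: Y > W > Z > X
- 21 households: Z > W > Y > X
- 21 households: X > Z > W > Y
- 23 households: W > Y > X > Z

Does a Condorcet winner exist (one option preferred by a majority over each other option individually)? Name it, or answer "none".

Checking pairwise contests:
X beats Z 44–32.
Z beats W 42–34.
W beats X 55–21.
Z beats Y 42–34.
Every option loses at least one head-to-head, so there is no Condorcet winner.

none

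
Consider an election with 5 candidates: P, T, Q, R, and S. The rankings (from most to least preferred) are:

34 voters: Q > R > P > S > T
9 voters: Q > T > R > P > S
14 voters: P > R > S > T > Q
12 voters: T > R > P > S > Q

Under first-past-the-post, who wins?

Q

First-place votes: P 14, T 12, Q 43, R 0, S 0.
Q has the most first-place votes.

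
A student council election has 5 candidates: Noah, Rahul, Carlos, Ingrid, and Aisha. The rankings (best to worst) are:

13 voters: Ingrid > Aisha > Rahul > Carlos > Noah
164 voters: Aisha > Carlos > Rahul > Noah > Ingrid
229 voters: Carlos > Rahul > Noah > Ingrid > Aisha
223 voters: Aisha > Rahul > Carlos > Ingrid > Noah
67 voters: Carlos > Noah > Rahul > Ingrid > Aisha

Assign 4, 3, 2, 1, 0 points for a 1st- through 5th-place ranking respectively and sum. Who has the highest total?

Noah: 13·0 + 164·1 + 229·2 + 223·0 + 67·3 = 823
Rahul: 13·2 + 164·2 + 229·3 + 223·3 + 67·2 = 1844
Carlos: 13·1 + 164·3 + 229·4 + 223·2 + 67·4 = 2135
Ingrid: 13·4 + 164·0 + 229·1 + 223·1 + 67·1 = 571
Aisha: 13·3 + 164·4 + 229·0 + 223·4 + 67·0 = 1587
Carlos has the highest Borda score (2135).

Carlos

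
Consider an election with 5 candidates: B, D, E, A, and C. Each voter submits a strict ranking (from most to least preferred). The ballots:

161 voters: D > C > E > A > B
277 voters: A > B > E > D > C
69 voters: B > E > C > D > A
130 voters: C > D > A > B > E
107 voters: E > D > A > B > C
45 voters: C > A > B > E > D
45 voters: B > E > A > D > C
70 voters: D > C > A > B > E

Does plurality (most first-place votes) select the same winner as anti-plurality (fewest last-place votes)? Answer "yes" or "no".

no

Plurality — first-place votes: B 114, D 231, E 107, A 277, C 175. Winner: A.
Anti-plurality — last-place votes: B 161, D 45, E 200, A 69, C 429. Winner: D.
The two methods disagree.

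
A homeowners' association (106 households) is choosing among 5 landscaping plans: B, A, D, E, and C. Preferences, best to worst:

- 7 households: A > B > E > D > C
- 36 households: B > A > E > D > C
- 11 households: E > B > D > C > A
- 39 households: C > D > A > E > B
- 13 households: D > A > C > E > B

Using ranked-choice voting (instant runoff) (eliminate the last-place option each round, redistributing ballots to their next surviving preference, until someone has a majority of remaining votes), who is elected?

B

Round 1: B 36, A 7, D 13, E 11, C 39. Eliminate A.
Round 2: B 43, D 13, E 11, C 39. Eliminate E.
Round 3: B 54, D 13, C 39. B has a majority.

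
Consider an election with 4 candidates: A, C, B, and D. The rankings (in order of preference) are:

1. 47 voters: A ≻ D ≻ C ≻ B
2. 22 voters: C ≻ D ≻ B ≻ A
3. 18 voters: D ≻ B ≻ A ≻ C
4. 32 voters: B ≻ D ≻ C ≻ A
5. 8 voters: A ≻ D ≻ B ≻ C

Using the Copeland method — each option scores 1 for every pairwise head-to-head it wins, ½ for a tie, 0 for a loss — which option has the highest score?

A: beats C; loses to B and D → score 1.
C: beats B; loses to A and D → score 1.
B: beats A; loses to C and D → score 1.
D: beats A, C, and B → score 3.
D has the best pairwise record.

D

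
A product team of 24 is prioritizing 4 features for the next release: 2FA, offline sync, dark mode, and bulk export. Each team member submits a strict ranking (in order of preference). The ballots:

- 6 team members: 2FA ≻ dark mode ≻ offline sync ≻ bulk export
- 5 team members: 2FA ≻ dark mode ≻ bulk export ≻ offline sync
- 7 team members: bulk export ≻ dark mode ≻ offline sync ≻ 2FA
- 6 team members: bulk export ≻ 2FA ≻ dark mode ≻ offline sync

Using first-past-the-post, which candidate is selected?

bulk export

First-place votes: 2FA 11, offline sync 0, dark mode 0, bulk export 13.
bulk export has the most first-place votes.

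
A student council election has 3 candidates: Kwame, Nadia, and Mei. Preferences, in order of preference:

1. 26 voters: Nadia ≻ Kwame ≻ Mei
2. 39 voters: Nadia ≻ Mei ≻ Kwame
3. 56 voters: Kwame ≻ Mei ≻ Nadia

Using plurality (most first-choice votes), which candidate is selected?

Nadia

First-place votes: Kwame 56, Nadia 65, Mei 0.
Nadia has the most first-place votes.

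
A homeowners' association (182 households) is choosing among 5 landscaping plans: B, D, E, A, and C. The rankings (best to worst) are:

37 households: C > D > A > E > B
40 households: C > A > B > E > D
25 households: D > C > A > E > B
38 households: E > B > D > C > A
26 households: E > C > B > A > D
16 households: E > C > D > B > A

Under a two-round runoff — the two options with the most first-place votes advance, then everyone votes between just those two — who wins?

C

Round 1 first-place votes: B 0, D 25, E 80, A 0, C 77.
E and C advance.
Runoff: E is preferred to C by 80 voters; C by 102.
C wins the runoff.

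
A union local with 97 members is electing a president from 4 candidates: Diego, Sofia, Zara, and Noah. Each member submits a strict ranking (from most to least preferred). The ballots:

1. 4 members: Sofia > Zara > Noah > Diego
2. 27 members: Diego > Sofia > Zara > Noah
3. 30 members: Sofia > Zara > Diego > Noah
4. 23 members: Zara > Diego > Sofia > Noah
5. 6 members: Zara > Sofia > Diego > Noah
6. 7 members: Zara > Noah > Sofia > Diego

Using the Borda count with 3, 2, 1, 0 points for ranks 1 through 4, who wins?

Zara

Diego: 4·0 + 27·3 + 30·1 + 23·2 + 6·1 + 7·0 = 163
Sofia: 4·3 + 27·2 + 30·3 + 23·1 + 6·2 + 7·1 = 198
Zara: 4·2 + 27·1 + 30·2 + 23·3 + 6·3 + 7·3 = 203
Noah: 4·1 + 27·0 + 30·0 + 23·0 + 6·0 + 7·2 = 18
Zara has the highest Borda score (203).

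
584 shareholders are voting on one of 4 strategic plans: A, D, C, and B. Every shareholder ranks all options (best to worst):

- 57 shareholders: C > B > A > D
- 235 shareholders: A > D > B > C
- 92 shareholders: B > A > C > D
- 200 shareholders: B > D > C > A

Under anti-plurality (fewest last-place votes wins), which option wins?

B

Last-place votes: A 200, D 149, C 235, B 0.
B is ranked last by the fewest voters, so B wins.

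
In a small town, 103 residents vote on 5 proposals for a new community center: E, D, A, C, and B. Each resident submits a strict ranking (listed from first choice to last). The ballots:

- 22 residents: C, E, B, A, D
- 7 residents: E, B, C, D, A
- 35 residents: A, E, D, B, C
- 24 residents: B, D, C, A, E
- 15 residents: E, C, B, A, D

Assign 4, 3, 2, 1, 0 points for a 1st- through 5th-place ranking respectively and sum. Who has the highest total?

E

E: 22·3 + 7·4 + 35·3 + 24·0 + 15·4 = 259
D: 22·0 + 7·1 + 35·2 + 24·3 + 15·0 = 149
A: 22·1 + 7·0 + 35·4 + 24·1 + 15·1 = 201
C: 22·4 + 7·2 + 35·0 + 24·2 + 15·3 = 195
B: 22·2 + 7·3 + 35·1 + 24·4 + 15·2 = 226
E has the highest Borda score (259).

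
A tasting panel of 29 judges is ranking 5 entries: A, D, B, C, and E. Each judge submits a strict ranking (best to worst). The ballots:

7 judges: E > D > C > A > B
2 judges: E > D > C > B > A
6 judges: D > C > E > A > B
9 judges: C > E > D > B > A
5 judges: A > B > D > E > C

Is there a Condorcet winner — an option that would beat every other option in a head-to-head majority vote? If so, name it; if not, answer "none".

none

Checking pairwise contests:
D beats A 24–5.
E beats D 18–11.
A beats B 18–11.
D beats C 20–9.
C beats E 15–14.
Every option loses at least one head-to-head, so there is no Condorcet winner.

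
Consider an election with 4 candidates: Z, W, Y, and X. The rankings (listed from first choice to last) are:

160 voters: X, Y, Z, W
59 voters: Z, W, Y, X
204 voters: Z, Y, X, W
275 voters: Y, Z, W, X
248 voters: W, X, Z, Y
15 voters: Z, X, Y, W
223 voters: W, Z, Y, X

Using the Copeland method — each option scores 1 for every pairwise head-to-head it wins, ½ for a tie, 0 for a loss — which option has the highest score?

Z

Z: beats W, Y, and X → score 3.
W: beats X; loses to Z and Y → score 1.
Y: beats W and X; loses to Z → score 2.
X: loses to Z, W, and Y → score 0.
Z has the best pairwise record.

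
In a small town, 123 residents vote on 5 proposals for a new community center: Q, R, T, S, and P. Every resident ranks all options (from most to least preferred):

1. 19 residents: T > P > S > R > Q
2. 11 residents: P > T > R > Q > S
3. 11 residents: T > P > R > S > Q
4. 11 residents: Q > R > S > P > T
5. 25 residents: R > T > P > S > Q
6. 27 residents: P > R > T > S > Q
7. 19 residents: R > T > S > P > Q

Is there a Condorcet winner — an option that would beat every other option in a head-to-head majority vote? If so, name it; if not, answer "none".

none

Checking pairwise contests:
R beats Q 112–11.
P beats R 68–55.
R beats T 82–41.
R beats S 104–19.
T beats P 74–49.
Every option loses at least one head-to-head, so there is no Condorcet winner.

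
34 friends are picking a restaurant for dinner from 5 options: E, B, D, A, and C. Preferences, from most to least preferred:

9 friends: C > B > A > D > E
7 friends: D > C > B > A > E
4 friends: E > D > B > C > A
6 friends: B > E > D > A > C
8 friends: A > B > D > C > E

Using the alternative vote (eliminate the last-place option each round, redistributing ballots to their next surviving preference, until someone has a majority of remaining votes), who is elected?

Round 1: E 4, B 6, D 7, A 8, C 9. Eliminate E.
Round 2: B 6, D 11, A 8, C 9. Eliminate B.
Round 3: D 17, A 8, C 9. Eliminate A.
Round 4: D 25, C 9. D has a majority.

D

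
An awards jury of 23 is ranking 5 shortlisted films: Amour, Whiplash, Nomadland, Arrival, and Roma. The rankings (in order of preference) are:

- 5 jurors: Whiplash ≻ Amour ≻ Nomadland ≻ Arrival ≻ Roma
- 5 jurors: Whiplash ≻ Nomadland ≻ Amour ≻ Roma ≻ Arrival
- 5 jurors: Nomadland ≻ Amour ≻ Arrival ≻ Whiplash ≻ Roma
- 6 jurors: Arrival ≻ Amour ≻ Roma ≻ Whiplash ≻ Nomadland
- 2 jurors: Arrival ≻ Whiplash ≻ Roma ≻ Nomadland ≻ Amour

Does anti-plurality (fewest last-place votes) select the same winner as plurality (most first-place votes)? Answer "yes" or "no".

yes

Anti-plurality — last-place votes: Amour 2, Whiplash 0, Nomadland 6, Arrival 5, Roma 10. Winner: Whiplash.
Plurality — first-place votes: Amour 0, Whiplash 10, Nomadland 5, Arrival 8, Roma 0. Winner: Whiplash.
The two methods agree.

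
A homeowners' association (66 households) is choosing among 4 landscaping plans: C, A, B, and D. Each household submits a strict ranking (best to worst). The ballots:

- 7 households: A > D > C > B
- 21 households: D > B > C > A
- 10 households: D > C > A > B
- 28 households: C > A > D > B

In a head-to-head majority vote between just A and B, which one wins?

A

Voters preferring A to B: 45; preferring B to A: 21.
A wins the head-to-head.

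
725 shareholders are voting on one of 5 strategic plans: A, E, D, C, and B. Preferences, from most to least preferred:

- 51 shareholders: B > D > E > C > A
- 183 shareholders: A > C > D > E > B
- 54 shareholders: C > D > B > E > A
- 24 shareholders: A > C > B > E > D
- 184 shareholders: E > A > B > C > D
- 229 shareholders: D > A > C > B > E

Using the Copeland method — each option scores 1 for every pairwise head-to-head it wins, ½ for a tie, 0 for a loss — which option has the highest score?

A: beats E, D, C, and B → score 4.
E: beats B; loses to A, D, and C → score 1.
D: beats E and B; loses to A and C → score 2.
C: beats E, D, and B; loses to A → score 3.
B: loses to A, E, D, and C → score 0.
A has the best pairwise record.

A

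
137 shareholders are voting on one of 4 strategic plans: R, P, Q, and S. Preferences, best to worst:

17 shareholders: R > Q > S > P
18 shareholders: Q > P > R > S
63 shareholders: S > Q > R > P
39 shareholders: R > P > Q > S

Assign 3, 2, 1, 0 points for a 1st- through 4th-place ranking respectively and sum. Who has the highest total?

Q

R: 17·3 + 18·1 + 63·1 + 39·3 = 249
P: 17·0 + 18·2 + 63·0 + 39·2 = 114
Q: 17·2 + 18·3 + 63·2 + 39·1 = 253
S: 17·1 + 18·0 + 63·3 + 39·0 = 206
Q has the highest Borda score (253).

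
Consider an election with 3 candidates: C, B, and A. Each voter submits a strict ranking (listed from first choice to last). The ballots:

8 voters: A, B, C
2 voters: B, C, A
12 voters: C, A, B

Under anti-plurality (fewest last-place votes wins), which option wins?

Last-place votes: C 8, B 12, A 2.
A is ranked last by the fewest voters, so A wins.

A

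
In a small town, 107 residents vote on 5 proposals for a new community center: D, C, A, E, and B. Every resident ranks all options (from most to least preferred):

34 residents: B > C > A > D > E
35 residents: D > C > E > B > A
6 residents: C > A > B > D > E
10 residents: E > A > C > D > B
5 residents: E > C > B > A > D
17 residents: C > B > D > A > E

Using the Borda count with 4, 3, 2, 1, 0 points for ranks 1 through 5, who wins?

D: 34·1 + 35·4 + 6·1 + 10·1 + 5·0 + 17·2 = 224
C: 34·3 + 35·3 + 6·4 + 10·2 + 5·3 + 17·4 = 334
A: 34·2 + 35·0 + 6·3 + 10·3 + 5·1 + 17·1 = 138
E: 34·0 + 35·2 + 6·0 + 10·4 + 5·4 + 17·0 = 130
B: 34·4 + 35·1 + 6·2 + 10·0 + 5·2 + 17·3 = 244
C has the highest Borda score (334).

C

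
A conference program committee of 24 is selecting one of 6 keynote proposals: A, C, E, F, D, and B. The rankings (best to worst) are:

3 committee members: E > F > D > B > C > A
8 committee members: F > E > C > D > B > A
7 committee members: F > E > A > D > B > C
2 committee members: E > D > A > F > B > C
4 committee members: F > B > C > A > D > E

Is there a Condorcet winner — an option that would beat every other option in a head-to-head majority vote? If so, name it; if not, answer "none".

F

F vs A: 22–2 for F.
F vs C: 24–0 for F.
F vs E: 19–5 for F.
F vs D: 22–2 for F.
F vs B: 24–0 for F.
F beats every other option head-to-head.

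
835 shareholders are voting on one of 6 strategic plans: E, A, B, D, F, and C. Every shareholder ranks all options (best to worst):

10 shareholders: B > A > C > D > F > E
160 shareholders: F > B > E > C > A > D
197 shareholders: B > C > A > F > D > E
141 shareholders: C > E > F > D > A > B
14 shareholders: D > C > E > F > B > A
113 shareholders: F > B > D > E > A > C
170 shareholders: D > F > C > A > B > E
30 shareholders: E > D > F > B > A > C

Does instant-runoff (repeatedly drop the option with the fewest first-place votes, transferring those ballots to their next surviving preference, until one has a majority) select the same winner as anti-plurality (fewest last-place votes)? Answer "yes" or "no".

yes

Instant-runoff — R1 E 30, A 0, B 207, D 184, F 273, C 141 (A out); R2 E 30, B 207, D 184, F 273, C 141 (E out); R3 B 207, D 214, F 273, C 141 (C out); R4 B 207, D 214, F 414 (B out); R5 D 224, F 611 (F winner). Winner: F.
Anti-plurality — last-place votes: E 377, A 14, B 141, D 160, F 0, C 143. Winner: F.
The two methods agree.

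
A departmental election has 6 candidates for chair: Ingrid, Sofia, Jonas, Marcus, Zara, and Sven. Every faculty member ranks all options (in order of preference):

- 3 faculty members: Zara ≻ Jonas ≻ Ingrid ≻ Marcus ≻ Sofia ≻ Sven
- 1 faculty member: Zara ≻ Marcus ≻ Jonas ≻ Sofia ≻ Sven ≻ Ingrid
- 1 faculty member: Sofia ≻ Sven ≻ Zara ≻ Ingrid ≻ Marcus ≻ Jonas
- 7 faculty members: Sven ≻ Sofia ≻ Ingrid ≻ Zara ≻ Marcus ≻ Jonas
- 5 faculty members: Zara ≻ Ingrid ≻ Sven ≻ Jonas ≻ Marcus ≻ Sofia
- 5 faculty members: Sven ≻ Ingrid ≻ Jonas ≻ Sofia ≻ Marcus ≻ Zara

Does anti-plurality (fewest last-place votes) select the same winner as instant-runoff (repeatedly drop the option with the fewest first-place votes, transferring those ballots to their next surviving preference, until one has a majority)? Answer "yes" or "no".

Anti-plurality — last-place votes: Ingrid 1, Sofia 5, Jonas 8, Marcus 0, Zara 5, Sven 3. Winner: Marcus.
Instant-runoff — R1 Ingrid 0, Sofia 1, Jonas 0, Marcus 0, Zara 9, Sven 12 (Sven winner). Winner: Sven.
The two methods disagree.

no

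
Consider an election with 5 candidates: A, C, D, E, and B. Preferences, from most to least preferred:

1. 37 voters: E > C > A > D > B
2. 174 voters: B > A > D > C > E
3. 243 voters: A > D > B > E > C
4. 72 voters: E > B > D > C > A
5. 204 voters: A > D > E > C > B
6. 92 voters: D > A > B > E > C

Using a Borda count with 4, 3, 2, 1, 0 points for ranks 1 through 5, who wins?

A: 37·2 + 174·3 + 243·4 + 72·0 + 204·4 + 92·3 = 2660
C: 37·3 + 174·1 + 243·0 + 72·1 + 204·1 + 92·0 = 561
D: 37·1 + 174·2 + 243·3 + 72·2 + 204·3 + 92·4 = 2238
E: 37·4 + 174·0 + 243·1 + 72·4 + 204·2 + 92·1 = 1179
B: 37·0 + 174·4 + 243·2 + 72·3 + 204·0 + 92·2 = 1582
A has the highest Borda score (2660).

A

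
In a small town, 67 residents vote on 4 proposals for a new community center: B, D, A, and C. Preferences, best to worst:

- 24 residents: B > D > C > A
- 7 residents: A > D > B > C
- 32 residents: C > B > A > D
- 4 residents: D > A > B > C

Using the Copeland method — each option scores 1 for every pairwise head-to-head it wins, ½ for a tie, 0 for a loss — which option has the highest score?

B

B: beats D, A, and C → score 3.
D: beats C; loses to B and A → score 1.
A: beats D; loses to B and C → score 1.
C: beats A; loses to B and D → score 1.
B has the best pairwise record.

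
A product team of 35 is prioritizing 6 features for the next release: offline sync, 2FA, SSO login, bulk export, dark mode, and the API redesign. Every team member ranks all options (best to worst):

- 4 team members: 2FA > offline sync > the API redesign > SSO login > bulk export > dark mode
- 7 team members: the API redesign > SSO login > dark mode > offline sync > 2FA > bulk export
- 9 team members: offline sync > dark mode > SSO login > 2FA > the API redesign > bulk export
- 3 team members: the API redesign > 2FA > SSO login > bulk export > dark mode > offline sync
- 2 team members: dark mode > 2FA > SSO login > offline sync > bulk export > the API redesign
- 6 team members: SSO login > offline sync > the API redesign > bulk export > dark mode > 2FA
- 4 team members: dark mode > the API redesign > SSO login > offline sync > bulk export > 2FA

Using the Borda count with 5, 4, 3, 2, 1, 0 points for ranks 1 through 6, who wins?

offline sync: 4·4 + 7·2 + 9·5 + 3·0 + 2·2 + 6·4 + 4·2 = 111
2FA: 4·5 + 7·1 + 9·2 + 3·4 + 2·4 + 6·0 + 4·0 = 65
SSO login: 4·2 + 7·4 + 9·3 + 3·3 + 2·3 + 6·5 + 4·3 = 120
bulk export: 4·1 + 7·0 + 9·0 + 3·2 + 2·1 + 6·2 + 4·1 = 28
dark mode: 4·0 + 7·3 + 9·4 + 3·1 + 2·5 + 6·1 + 4·5 = 96
the API redesign: 4·3 + 7·5 + 9·1 + 3·5 + 2·0 + 6·3 + 4·4 = 105
SSO login has the highest Borda score (120).

SSO login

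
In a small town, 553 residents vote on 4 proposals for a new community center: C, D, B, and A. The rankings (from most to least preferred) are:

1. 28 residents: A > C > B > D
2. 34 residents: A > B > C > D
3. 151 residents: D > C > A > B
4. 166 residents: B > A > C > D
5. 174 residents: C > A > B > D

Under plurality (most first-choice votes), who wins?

C

First-place votes: C 174, D 151, B 166, A 62.
C has the most first-place votes.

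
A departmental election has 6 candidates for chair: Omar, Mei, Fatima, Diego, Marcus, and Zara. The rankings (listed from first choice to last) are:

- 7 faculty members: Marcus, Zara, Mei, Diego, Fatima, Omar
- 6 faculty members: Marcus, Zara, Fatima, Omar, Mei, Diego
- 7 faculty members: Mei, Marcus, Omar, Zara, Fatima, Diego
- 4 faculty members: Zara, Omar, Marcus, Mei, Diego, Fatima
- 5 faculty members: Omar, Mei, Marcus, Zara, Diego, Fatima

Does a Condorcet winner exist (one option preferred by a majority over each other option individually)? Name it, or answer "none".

Marcus vs Omar: 20–9 for Marcus.
Marcus vs Mei: 17–12 for Marcus.
Marcus vs Fatima: 29–0 for Marcus.
Marcus vs Diego: 29–0 for Marcus.
Marcus vs Zara: 25–4 for Marcus.
Marcus beats every other option head-to-head.

Marcus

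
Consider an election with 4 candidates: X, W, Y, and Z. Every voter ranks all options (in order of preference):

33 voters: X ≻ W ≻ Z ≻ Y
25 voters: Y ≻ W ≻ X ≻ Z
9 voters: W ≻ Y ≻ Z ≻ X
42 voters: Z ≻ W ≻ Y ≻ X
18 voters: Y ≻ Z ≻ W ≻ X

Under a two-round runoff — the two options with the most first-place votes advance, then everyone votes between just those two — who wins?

Z

Round 1 first-place votes: X 33, W 9, Y 43, Z 42.
Y and Z advance.
Runoff: Y is preferred to Z by 52 voters; Z by 75.
Z wins the runoff.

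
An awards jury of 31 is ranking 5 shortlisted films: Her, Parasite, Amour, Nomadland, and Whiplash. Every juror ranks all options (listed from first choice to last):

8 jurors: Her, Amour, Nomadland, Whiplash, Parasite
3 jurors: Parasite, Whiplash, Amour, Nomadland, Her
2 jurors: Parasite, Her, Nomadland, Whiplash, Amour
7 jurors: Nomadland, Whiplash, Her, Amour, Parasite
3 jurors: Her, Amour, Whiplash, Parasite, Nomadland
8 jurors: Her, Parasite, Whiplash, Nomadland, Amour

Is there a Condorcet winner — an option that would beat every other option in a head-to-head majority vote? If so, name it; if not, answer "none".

Her vs Parasite: 26–5 for Her.
Her vs Amour: 28–3 for Her.
Her vs Nomadland: 21–10 for Her.
Her vs Whiplash: 21–10 for Her.
Her beats every other option head-to-head.

Her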